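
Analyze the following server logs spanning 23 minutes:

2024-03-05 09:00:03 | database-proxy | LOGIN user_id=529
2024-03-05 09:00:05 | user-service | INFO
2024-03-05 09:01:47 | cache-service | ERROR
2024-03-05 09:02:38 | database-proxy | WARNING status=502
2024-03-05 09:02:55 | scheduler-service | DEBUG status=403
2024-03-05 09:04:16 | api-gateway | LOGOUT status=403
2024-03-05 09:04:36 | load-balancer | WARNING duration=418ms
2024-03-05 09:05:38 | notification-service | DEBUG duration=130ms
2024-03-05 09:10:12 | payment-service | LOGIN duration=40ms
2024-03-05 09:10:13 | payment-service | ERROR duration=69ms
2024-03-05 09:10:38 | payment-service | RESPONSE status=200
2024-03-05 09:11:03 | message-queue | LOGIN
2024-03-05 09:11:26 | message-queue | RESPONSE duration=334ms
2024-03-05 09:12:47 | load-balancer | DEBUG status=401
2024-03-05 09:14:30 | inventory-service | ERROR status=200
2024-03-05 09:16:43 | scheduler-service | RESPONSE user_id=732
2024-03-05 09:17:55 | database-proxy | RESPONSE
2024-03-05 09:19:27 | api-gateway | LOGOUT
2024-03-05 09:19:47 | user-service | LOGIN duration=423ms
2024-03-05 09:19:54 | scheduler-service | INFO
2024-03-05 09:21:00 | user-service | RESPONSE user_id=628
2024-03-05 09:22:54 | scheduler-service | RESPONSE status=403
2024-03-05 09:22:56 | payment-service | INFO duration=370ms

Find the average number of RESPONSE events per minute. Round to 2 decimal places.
0.26

To calculate the rate:

1. Count total RESPONSE events: 6
2. Total time period: 23 minutes
3. Rate = 6 / 23 = 0.26 events per minute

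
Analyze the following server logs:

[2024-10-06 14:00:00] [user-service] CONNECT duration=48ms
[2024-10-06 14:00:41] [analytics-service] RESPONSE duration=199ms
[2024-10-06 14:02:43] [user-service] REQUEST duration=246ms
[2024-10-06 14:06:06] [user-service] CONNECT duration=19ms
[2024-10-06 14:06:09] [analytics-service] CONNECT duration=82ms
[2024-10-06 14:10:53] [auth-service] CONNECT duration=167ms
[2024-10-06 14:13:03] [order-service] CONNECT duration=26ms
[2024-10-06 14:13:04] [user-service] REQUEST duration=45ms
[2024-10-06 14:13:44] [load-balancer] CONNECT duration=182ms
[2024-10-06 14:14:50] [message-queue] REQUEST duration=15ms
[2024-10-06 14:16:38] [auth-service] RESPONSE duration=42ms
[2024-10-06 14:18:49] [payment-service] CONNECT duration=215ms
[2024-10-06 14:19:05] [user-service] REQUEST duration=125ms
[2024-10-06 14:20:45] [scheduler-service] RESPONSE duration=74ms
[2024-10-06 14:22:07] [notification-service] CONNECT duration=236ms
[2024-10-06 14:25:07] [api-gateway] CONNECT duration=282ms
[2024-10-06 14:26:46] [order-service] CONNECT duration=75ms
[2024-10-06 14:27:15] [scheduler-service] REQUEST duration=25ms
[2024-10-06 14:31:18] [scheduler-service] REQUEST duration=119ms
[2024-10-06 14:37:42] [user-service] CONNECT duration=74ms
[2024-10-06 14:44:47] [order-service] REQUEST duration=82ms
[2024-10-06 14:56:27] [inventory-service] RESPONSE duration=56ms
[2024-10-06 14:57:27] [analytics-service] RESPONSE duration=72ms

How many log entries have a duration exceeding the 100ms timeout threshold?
9

To count timeouts:

1. Threshold: 100ms
2. Extract duration from each log entry
3. Count entries where duration > 100
4. Timeout count: 9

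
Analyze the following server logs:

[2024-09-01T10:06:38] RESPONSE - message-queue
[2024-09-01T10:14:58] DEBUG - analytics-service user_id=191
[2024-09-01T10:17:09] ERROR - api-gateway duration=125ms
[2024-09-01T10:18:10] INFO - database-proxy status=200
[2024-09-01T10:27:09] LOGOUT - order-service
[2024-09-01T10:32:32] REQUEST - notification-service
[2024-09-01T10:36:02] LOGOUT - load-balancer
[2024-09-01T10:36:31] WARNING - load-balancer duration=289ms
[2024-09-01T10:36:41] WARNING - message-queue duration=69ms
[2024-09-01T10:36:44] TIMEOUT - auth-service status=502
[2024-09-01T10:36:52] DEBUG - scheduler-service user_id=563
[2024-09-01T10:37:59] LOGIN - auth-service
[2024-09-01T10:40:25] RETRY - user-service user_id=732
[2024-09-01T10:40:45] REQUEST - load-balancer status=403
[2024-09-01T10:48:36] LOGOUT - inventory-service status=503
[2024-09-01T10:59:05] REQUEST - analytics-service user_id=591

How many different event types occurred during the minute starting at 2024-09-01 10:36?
4

To count unique event types:

1. Filter events in the minute starting at 2024-09-01 10:36
2. Extract event types from matching entries
3. Count unique types: 4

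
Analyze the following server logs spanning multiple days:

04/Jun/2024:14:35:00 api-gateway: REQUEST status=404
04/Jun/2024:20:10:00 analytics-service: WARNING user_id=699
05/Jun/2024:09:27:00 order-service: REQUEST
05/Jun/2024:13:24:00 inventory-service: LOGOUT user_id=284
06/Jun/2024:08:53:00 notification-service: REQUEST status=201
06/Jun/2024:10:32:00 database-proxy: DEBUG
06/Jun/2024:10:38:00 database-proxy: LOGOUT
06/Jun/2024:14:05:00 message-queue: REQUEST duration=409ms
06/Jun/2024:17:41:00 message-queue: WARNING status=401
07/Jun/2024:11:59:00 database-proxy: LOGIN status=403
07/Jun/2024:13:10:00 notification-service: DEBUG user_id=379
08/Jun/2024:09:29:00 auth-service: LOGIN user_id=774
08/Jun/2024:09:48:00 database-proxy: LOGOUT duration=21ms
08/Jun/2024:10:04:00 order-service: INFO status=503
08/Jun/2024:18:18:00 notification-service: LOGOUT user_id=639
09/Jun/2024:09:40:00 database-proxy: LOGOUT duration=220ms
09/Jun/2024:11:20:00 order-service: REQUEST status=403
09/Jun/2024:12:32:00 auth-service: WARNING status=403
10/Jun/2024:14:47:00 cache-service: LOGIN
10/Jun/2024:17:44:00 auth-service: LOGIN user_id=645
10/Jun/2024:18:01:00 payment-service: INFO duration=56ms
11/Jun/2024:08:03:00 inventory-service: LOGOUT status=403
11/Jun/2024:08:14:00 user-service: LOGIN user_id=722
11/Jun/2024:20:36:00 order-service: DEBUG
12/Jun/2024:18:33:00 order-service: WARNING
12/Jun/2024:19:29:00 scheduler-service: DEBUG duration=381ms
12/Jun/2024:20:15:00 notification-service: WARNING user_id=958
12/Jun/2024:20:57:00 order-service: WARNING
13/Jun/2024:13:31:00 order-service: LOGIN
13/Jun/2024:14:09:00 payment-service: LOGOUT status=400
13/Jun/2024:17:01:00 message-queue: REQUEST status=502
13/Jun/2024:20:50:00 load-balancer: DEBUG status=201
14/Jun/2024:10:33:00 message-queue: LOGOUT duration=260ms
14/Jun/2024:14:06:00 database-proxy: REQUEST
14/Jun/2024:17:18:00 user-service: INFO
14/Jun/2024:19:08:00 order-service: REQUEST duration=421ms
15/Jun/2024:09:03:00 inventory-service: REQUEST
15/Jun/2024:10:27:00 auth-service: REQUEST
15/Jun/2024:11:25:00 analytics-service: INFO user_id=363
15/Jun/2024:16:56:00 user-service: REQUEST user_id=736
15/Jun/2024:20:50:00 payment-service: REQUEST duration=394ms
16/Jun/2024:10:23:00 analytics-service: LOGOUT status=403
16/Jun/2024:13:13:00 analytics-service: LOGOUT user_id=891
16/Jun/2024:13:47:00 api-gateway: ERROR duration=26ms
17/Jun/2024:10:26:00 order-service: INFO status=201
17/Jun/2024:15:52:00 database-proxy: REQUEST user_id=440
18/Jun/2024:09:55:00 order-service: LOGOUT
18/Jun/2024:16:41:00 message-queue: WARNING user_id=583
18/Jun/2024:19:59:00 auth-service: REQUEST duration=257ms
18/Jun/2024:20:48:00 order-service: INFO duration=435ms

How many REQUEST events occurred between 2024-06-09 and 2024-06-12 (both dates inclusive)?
1

To filter by date range:

1. Date range: 2024-06-09 through 2024-06-12, both dates inclusive
2. Filter for REQUEST events whose date falls in this range
3. Count matching events: 1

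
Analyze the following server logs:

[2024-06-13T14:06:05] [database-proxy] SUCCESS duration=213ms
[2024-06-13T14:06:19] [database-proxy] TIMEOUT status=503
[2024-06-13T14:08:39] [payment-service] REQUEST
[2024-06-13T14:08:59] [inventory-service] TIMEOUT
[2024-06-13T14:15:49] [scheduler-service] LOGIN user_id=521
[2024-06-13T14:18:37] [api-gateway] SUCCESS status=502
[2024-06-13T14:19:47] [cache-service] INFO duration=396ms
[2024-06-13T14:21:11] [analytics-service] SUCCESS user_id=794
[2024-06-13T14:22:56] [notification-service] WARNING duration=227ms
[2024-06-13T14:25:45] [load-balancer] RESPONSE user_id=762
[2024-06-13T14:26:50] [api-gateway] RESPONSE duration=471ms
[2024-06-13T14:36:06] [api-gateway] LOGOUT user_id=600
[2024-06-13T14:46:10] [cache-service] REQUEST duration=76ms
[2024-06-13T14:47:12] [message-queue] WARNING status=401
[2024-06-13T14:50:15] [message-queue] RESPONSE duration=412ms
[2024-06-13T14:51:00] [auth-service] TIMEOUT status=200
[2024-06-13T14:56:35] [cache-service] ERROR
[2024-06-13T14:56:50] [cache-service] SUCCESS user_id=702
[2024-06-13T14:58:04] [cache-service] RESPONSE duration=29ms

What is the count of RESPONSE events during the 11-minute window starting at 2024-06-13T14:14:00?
0

To count events in the time window:

1. Window boundaries: 2024-06-13T14:14:00 to 2024-06-13T14:25:00
2. Filter for RESPONSE events within this window
3. Count matching events: 0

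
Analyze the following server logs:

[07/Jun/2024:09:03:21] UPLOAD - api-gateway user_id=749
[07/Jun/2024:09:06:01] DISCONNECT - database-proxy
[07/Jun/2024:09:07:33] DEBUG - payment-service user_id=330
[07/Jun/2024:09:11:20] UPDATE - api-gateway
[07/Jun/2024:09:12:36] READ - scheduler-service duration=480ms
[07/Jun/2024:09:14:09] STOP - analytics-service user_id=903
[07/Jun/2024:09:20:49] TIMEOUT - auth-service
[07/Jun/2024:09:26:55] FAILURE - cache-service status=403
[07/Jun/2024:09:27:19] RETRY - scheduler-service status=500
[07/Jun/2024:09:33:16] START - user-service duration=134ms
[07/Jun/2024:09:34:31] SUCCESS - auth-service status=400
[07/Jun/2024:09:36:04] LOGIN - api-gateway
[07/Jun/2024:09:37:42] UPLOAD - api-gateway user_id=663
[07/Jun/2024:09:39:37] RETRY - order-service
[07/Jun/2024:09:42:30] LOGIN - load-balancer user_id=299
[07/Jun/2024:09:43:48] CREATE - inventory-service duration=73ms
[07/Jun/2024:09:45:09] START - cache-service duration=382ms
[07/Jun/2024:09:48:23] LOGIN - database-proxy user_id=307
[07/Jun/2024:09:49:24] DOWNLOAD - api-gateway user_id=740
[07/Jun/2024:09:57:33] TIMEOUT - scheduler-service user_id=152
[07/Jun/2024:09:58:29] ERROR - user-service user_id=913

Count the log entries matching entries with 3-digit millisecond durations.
3

To find matching entries:

1. Pattern to match: entries with 3-digit millisecond durations
2. Scan each log entry for the pattern
3. Count matches: 3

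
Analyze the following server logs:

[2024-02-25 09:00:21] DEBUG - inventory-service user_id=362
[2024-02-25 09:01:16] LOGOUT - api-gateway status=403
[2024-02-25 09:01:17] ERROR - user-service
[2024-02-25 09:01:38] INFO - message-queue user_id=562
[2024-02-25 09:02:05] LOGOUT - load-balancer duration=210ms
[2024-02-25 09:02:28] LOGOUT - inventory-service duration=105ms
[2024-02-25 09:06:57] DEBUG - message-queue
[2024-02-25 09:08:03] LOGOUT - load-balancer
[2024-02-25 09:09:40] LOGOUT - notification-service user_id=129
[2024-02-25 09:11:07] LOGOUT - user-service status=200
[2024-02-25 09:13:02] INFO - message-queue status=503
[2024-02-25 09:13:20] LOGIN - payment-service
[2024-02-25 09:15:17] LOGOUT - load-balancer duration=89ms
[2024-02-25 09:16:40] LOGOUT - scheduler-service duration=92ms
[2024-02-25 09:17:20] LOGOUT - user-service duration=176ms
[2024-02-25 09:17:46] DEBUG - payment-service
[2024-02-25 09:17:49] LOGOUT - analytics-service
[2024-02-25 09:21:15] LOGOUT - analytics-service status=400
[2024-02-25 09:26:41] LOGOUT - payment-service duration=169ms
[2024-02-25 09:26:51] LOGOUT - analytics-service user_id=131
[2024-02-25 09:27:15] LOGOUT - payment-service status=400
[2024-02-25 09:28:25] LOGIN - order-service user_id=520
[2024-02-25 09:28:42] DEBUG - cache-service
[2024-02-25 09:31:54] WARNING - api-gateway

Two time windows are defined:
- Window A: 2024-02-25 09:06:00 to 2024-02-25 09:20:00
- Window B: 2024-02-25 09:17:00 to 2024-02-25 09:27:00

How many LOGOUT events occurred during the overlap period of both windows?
2

To find overlap events:

1. Window A: 2024-02-25 09:06:00 to 2024-02-25 09:20:00
2. Window B: 2024-02-25 09:17:00 to 2024-02-25 09:27:00
3. Overlap period: 2024-02-25 09:17:00 to 2024-02-25 09:20:00
4. Count LOGOUT events in overlap: 2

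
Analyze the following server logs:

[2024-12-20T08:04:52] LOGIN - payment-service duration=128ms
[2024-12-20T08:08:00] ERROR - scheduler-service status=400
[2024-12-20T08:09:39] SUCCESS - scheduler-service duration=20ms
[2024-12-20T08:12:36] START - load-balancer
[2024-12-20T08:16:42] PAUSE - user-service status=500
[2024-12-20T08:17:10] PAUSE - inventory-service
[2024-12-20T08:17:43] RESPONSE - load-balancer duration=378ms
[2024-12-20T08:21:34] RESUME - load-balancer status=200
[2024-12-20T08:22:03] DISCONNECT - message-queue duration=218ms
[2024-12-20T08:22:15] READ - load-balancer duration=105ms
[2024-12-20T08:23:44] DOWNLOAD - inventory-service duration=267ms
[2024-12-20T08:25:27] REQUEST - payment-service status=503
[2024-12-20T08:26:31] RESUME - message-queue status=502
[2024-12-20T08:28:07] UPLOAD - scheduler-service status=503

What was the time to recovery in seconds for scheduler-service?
99

To calculate recovery time:

1. Find ERROR event for scheduler-service: 2024-12-20T08:08:00
2. Find next SUCCESS event for scheduler-service: 2024-12-20T08:09:39
3. Recovery time: 2024-12-20T08:09:39 - 2024-12-20T08:08:00 = 99 seconds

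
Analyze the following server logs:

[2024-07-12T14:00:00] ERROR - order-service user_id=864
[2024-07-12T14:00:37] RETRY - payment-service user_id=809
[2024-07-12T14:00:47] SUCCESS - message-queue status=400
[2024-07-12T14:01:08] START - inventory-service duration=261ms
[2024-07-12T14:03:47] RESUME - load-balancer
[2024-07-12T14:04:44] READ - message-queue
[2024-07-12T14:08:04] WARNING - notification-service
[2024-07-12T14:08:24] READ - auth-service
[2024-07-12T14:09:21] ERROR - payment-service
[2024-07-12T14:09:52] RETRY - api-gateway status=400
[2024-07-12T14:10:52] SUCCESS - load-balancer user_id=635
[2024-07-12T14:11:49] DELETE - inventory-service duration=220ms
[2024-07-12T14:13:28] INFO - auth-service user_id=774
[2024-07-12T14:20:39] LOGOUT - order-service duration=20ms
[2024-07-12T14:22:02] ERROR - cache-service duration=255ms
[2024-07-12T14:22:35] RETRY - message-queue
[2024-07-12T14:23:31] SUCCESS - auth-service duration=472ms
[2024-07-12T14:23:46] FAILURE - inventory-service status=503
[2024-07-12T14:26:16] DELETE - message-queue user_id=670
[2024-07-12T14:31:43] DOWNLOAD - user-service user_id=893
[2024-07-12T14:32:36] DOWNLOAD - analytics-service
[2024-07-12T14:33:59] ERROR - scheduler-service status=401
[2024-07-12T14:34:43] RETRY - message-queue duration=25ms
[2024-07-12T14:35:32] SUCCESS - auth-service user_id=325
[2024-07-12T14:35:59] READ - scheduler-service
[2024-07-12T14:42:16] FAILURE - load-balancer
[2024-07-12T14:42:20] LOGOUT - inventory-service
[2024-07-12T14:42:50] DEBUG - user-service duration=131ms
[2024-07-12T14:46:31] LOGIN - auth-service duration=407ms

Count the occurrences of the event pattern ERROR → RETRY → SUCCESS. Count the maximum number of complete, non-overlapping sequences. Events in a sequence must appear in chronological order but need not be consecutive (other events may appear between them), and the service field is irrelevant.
4

To count sequences:

1. Look for pattern: ERROR → RETRY → SUCCESS
2. Greedily scan the log in chronological order, matching each sequence element in turn (ignoring service)
3. Each time the full pattern completes, increment the count and restart matching from the next event
4. Complete non-overlapping sequences found: 4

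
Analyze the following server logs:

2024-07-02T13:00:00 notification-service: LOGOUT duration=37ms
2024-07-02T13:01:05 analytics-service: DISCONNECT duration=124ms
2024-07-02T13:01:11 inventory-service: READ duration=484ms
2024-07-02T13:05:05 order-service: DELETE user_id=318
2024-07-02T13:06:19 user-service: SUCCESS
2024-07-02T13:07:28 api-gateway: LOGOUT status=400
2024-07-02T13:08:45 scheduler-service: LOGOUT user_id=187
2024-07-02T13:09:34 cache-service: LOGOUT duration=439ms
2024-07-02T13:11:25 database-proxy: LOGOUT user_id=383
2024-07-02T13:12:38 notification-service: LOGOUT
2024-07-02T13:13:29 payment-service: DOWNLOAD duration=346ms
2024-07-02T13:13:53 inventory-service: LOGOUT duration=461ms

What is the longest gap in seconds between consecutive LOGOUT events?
448

To find the longest gap:

1. Extract all LOGOUT events in chronological order
2. Calculate time differences between consecutive events
3. Find the maximum difference
4. Longest gap: 448 seconds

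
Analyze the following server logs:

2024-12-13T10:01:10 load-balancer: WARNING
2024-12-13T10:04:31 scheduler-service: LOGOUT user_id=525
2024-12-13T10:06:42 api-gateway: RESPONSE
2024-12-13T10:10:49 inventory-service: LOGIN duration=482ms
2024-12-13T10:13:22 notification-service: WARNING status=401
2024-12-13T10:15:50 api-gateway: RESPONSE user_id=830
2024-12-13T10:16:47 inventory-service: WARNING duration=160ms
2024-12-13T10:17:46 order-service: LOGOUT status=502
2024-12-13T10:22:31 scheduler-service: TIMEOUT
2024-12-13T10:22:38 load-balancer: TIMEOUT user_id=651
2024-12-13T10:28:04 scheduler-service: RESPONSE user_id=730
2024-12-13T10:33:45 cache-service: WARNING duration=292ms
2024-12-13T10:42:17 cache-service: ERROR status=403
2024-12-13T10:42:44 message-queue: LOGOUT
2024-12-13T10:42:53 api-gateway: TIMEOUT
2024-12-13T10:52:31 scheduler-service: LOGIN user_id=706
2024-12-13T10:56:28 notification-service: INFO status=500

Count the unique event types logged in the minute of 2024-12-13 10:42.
3

To count unique event types:

1. Filter events in the minute starting at 2024-12-13 10:42
2. Extract event types from matching entries
3. Count unique types: 3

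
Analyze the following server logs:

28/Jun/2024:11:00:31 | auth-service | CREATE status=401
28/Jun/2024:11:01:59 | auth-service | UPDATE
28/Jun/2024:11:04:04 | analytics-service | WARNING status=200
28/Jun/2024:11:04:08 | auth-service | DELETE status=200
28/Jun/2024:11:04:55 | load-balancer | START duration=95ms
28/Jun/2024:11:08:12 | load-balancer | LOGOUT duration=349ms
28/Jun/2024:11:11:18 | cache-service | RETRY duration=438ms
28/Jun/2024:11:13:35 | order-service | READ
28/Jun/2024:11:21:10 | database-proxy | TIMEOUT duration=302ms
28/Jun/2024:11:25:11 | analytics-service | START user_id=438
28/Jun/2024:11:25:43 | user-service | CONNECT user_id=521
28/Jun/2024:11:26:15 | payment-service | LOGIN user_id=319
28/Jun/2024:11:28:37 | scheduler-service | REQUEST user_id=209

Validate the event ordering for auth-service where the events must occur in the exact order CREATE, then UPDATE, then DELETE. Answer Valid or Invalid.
Valid

To validate ordering:

1. Required order: CREATE → UPDATE → DELETE
2. Rule: the events must occur in the exact order CREATE, then UPDATE, then DELETE
3. Check actual order of events for auth-service
4. Result: Valid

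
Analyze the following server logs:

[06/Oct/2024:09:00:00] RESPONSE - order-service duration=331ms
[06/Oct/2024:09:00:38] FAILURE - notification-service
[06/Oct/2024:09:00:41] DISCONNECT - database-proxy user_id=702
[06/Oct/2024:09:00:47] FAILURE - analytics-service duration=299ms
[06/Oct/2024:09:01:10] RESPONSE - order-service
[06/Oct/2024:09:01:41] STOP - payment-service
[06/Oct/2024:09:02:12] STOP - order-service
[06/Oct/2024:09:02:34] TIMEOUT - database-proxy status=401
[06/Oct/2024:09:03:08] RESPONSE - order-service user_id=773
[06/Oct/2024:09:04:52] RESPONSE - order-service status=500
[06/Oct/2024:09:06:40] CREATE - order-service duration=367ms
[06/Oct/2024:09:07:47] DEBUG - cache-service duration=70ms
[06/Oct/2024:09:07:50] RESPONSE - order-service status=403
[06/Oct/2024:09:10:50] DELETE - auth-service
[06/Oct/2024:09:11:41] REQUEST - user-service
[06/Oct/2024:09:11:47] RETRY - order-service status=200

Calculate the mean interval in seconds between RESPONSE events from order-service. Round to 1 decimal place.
117.5

To calculate average interval:

1. Find all RESPONSE events for order-service in order
2. Calculate time gaps between consecutive events
3. Compute mean of gaps: 470 / 4 = 117.5 seconds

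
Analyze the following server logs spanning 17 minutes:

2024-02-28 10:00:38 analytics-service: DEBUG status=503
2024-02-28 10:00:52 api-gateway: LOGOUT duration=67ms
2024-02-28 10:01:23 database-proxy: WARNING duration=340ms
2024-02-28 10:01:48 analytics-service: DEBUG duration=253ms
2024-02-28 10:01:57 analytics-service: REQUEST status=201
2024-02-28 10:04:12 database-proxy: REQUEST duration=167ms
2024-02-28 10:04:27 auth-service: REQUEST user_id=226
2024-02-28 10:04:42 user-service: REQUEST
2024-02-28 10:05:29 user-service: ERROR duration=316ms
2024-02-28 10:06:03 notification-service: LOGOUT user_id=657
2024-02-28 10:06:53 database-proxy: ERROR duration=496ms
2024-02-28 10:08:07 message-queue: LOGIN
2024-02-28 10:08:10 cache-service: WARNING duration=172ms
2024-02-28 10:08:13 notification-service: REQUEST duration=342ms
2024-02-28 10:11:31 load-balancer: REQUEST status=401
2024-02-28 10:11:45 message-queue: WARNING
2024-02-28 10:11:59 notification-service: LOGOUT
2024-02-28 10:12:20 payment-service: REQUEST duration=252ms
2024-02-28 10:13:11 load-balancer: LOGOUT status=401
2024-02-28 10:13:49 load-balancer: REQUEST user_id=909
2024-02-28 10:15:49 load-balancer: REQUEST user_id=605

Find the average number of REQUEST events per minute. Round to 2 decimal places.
0.53

To calculate the rate:

1. Count total REQUEST events: 9
2. Total time period: 17 minutes
3. Rate = 9 / 17 = 0.53 events per minute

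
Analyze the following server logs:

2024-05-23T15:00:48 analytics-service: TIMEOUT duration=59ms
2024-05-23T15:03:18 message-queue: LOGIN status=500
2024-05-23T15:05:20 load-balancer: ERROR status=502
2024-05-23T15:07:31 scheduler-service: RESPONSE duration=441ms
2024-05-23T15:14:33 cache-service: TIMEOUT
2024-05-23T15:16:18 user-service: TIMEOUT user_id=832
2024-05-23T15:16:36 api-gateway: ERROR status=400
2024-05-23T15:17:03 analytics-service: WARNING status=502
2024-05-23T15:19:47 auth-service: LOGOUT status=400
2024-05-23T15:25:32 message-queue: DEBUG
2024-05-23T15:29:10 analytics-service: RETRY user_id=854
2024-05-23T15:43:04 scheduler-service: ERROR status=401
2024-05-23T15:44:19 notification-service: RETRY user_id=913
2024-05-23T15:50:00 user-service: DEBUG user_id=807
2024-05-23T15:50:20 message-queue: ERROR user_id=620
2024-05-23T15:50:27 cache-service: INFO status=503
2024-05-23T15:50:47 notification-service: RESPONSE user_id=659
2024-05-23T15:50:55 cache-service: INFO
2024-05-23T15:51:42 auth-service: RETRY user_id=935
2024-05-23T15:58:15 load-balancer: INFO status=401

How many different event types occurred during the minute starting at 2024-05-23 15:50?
4

To count unique event types:

1. Filter events in the minute starting at 2024-05-23 15:50
2. Extract event types from matching entries
3. Count unique types: 4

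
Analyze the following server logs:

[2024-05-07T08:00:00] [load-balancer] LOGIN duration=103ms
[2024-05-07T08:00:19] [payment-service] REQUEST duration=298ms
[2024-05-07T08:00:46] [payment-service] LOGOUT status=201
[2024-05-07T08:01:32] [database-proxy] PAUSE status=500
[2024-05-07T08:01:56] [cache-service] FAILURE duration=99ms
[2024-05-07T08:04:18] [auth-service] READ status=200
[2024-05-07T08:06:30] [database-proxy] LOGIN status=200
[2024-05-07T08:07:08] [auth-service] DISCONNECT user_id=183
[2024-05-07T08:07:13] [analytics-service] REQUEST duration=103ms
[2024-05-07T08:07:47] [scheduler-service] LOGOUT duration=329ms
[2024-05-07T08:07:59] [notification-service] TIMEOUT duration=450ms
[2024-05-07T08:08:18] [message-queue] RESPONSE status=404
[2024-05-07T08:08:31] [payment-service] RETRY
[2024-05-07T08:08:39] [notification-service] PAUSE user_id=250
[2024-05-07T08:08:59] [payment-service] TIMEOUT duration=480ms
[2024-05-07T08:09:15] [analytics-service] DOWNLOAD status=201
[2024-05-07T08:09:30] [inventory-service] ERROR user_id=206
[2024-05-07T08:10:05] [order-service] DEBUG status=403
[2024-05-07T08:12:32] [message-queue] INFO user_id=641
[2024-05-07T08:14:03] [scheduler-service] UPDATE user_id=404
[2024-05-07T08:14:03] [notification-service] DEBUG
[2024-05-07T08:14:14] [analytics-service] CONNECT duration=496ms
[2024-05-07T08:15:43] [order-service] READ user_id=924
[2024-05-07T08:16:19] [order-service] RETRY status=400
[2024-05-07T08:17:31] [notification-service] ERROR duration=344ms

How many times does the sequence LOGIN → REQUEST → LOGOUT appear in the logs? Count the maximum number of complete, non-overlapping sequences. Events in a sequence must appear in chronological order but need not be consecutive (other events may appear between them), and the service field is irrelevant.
2

To count sequences:

1. Look for pattern: LOGIN → REQUEST → LOGOUT
2. Greedily scan the log in chronological order, matching each sequence element in turn (ignoring service)
3. Each time the full pattern completes, increment the count and restart matching from the next event
4. Complete non-overlapping sequences found: 2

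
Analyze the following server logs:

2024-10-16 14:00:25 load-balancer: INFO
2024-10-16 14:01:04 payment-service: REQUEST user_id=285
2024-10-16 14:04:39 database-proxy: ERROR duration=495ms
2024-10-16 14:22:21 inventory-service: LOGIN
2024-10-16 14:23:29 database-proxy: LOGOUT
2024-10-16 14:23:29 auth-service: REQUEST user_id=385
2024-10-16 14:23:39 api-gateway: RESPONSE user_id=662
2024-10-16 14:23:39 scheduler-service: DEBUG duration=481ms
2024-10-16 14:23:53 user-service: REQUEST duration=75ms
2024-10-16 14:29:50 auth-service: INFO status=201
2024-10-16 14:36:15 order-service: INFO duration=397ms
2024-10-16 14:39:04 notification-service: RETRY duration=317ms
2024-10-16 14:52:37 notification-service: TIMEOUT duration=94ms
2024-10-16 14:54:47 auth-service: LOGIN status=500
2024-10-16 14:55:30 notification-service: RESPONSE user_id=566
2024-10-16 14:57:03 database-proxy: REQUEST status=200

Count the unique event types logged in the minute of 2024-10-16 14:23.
4

To count unique event types:

1. Filter events in the minute starting at 2024-10-16 14:23
2. Extract event types from matching entries
3. Count unique types: 4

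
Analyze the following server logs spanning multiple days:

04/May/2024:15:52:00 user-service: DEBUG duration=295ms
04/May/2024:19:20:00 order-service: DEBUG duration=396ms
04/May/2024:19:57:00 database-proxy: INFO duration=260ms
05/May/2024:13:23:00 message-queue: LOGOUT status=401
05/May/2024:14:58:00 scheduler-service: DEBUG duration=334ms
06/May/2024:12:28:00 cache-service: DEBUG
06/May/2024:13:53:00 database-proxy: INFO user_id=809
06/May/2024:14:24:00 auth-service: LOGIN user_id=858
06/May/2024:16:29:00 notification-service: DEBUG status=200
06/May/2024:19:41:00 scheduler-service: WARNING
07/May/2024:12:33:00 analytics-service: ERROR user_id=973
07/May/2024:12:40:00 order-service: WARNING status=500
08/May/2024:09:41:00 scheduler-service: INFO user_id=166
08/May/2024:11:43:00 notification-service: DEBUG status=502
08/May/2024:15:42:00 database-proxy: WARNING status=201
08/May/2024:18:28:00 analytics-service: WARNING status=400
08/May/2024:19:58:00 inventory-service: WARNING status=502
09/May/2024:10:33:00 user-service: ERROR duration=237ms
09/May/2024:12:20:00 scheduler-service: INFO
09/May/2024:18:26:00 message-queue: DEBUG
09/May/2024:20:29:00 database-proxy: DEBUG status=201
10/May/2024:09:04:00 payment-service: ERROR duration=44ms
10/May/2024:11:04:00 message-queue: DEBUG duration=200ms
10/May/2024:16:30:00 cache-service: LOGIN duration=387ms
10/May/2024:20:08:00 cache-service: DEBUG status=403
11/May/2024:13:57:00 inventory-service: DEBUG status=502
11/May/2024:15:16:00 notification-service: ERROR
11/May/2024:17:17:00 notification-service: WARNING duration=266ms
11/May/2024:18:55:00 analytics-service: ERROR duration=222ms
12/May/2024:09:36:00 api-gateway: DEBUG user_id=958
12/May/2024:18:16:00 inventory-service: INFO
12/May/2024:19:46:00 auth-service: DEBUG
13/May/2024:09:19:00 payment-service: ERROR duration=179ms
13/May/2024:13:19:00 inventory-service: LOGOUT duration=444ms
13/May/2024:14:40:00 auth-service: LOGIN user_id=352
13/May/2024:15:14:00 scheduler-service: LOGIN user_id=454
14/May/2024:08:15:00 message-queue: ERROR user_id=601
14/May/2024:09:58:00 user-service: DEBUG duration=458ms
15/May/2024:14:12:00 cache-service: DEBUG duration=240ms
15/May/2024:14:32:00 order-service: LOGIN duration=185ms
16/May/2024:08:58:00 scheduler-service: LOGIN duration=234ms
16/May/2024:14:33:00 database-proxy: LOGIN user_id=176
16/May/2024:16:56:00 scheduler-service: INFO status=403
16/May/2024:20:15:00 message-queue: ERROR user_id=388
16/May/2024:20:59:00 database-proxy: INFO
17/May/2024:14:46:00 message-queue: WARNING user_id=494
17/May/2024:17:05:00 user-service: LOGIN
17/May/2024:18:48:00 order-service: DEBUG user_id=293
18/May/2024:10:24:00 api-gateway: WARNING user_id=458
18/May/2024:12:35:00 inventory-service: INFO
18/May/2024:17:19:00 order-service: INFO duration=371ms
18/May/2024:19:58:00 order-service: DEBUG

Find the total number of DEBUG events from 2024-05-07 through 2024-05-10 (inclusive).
5

To filter by date range:

1. Date range: 2024-05-07 through 2024-05-10, both dates inclusive
2. Filter for DEBUG events whose date falls in this range
3. Count matching events: 5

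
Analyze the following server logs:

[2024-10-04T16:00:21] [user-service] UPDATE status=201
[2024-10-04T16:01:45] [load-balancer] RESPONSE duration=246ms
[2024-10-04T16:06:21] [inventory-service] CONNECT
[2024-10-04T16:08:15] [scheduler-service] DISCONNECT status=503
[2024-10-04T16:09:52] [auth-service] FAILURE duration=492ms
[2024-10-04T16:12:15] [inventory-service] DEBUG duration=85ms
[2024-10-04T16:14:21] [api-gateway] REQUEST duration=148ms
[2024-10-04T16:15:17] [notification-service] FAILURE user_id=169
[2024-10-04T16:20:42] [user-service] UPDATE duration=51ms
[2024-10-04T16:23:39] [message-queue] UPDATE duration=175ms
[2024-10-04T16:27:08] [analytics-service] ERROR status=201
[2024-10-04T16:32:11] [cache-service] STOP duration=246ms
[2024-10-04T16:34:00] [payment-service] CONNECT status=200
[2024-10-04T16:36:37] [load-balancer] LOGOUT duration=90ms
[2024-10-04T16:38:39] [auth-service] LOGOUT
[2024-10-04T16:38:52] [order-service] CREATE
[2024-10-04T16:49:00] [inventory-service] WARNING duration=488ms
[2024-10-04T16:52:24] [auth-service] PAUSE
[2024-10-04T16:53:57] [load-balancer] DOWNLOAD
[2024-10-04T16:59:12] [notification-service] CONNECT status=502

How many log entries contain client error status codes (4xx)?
0

To find matching entries:

1. Pattern to match: client error status codes (4xx)
2. Scan each log entry for the pattern
3. Count matches: 0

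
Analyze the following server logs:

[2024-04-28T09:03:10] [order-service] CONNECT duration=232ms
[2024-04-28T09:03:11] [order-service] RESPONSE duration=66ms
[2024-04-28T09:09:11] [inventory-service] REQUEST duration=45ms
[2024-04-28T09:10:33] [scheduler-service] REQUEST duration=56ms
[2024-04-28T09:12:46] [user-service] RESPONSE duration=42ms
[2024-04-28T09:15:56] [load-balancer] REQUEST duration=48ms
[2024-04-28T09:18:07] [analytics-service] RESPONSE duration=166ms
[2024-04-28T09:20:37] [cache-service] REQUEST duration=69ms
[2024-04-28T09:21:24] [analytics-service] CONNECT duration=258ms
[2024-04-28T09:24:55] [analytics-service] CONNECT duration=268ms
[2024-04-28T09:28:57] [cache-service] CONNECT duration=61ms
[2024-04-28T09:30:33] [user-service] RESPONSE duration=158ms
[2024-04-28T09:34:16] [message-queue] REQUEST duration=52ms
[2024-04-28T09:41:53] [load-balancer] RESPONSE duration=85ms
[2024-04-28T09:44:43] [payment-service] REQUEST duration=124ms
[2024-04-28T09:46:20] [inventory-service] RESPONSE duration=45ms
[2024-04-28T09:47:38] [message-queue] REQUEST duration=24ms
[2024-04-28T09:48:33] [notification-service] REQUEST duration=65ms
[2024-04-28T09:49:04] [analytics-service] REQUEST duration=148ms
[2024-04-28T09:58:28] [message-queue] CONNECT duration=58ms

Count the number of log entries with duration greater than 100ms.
7

To count timeouts:

1. Threshold: 100ms
2. Extract duration from each log entry
3. Count entries where duration > 100
4. Timeout count: 7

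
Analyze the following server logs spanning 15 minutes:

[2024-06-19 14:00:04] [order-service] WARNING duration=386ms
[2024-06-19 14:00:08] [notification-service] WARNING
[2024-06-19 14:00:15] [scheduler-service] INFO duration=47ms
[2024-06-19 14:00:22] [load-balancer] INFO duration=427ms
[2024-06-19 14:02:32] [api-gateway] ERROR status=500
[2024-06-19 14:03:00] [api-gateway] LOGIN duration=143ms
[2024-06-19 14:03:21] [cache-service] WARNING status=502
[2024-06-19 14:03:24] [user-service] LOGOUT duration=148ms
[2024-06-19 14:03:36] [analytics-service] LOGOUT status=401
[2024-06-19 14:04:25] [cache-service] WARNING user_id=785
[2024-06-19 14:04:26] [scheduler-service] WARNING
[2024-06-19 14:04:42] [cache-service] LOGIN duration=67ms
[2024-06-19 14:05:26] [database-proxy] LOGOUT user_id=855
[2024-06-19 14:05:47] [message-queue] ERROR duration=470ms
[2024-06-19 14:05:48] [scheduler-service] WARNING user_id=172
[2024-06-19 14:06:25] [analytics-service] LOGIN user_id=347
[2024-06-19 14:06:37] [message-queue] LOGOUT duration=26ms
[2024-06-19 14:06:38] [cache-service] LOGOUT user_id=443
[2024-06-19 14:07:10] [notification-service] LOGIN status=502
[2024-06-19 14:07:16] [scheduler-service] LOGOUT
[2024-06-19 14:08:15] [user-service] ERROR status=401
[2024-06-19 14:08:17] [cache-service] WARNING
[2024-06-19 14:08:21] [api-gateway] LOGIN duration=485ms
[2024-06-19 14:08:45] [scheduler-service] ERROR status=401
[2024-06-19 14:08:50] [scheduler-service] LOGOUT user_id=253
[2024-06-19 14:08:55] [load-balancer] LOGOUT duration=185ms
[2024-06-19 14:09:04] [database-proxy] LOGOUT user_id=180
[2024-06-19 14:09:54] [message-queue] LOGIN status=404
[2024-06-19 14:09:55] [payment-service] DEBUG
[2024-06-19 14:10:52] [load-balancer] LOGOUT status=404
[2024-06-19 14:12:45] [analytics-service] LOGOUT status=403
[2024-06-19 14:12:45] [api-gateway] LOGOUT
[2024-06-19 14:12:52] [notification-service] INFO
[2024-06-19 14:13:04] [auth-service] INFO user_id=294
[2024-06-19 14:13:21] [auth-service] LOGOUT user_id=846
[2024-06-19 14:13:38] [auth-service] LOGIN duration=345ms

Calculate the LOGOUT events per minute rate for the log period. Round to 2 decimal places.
0.87

To calculate the rate:

1. Count total LOGOUT events: 13
2. Total time period: 15 minutes
3. Rate = 13 / 15 = 0.87 events per minute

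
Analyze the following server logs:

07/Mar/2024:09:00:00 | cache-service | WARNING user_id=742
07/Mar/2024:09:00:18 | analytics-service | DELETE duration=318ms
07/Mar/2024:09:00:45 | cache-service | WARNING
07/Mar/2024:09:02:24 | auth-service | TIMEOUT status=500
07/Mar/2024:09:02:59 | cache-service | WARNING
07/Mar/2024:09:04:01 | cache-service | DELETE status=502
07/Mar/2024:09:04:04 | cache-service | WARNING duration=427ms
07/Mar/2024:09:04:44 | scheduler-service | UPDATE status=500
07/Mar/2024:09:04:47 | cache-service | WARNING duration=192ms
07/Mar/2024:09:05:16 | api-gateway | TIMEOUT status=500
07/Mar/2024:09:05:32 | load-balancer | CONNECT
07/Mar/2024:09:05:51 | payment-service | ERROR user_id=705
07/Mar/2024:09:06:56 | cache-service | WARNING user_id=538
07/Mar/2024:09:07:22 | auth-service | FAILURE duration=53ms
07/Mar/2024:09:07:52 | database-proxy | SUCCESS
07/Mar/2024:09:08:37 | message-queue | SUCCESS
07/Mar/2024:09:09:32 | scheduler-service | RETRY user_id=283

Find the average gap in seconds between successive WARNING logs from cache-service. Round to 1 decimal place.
83.2

To calculate average interval:

1. Find all WARNING events for cache-service in order
2. Calculate time gaps between consecutive events
3. Compute mean of gaps: 416 / 5 = 83.2 seconds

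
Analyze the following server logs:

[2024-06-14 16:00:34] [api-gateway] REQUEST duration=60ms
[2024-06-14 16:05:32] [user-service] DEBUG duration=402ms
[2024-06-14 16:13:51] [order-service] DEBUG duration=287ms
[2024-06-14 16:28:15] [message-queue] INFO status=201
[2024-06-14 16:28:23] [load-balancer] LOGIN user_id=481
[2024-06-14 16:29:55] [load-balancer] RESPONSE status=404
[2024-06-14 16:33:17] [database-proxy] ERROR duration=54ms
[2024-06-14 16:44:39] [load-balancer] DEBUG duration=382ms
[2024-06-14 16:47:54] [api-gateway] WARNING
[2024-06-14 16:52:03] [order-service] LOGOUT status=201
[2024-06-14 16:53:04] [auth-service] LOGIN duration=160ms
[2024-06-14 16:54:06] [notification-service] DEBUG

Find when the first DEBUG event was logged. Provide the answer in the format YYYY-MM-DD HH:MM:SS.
2024-06-14 16:05:32

To find the first event:

1. Filter for all DEBUG events
2. Sort by timestamp
3. Select the first one
4. Timestamp: 2024-06-14 16:05:32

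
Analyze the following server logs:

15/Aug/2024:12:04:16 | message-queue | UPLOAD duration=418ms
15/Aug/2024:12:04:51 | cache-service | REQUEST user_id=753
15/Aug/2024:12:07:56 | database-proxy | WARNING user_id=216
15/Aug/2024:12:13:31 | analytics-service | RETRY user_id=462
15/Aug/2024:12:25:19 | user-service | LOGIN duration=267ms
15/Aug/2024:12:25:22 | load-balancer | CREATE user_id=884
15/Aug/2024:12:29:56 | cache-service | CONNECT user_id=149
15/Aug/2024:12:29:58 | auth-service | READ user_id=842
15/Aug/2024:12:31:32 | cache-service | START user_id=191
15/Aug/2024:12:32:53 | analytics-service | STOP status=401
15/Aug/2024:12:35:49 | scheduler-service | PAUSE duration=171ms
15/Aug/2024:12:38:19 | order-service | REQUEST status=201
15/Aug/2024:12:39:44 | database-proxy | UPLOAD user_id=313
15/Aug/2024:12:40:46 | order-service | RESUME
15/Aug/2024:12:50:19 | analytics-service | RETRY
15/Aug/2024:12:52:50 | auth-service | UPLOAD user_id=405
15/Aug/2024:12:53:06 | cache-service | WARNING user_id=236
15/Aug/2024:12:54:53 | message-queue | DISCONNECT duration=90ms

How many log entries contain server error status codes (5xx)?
0

To find matching entries:

1. Pattern to match: server error status codes (5xx)
2. Scan each log entry for the pattern
3. Count matches: 0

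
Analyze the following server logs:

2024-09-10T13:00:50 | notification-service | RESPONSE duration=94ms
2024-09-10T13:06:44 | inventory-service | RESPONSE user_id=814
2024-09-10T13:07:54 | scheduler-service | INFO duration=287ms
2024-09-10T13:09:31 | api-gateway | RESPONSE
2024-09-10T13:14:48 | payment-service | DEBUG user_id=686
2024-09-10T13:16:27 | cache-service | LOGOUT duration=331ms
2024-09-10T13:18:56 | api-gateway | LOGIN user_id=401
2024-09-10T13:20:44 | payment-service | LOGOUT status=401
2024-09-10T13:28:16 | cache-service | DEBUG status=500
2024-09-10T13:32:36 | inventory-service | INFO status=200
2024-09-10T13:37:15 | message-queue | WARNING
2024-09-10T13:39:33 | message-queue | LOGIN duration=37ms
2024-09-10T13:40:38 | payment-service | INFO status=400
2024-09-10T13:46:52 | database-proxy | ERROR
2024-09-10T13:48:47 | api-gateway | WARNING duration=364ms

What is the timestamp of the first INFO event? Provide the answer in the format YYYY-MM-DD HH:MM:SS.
2024-09-10 13:07:54

To find the first event:

1. Filter for all INFO events
2. Sort by timestamp
3. Select the first one
4. Timestamp: 2024-09-10 13:07:54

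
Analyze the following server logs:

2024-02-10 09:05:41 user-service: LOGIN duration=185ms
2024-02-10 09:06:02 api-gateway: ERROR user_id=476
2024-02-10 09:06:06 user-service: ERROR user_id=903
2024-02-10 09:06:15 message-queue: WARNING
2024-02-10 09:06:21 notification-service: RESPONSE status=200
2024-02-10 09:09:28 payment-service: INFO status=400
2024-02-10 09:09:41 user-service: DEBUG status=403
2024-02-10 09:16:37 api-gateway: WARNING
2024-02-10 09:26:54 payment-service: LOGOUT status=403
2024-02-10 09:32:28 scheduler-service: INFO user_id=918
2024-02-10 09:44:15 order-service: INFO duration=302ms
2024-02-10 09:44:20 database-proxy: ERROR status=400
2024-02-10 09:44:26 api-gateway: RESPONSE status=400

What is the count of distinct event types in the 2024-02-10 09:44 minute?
3

To count unique event types:

1. Filter events in the minute starting at 2024-02-10 09:44
2. Extract event types from matching entries
3. Count unique types: 3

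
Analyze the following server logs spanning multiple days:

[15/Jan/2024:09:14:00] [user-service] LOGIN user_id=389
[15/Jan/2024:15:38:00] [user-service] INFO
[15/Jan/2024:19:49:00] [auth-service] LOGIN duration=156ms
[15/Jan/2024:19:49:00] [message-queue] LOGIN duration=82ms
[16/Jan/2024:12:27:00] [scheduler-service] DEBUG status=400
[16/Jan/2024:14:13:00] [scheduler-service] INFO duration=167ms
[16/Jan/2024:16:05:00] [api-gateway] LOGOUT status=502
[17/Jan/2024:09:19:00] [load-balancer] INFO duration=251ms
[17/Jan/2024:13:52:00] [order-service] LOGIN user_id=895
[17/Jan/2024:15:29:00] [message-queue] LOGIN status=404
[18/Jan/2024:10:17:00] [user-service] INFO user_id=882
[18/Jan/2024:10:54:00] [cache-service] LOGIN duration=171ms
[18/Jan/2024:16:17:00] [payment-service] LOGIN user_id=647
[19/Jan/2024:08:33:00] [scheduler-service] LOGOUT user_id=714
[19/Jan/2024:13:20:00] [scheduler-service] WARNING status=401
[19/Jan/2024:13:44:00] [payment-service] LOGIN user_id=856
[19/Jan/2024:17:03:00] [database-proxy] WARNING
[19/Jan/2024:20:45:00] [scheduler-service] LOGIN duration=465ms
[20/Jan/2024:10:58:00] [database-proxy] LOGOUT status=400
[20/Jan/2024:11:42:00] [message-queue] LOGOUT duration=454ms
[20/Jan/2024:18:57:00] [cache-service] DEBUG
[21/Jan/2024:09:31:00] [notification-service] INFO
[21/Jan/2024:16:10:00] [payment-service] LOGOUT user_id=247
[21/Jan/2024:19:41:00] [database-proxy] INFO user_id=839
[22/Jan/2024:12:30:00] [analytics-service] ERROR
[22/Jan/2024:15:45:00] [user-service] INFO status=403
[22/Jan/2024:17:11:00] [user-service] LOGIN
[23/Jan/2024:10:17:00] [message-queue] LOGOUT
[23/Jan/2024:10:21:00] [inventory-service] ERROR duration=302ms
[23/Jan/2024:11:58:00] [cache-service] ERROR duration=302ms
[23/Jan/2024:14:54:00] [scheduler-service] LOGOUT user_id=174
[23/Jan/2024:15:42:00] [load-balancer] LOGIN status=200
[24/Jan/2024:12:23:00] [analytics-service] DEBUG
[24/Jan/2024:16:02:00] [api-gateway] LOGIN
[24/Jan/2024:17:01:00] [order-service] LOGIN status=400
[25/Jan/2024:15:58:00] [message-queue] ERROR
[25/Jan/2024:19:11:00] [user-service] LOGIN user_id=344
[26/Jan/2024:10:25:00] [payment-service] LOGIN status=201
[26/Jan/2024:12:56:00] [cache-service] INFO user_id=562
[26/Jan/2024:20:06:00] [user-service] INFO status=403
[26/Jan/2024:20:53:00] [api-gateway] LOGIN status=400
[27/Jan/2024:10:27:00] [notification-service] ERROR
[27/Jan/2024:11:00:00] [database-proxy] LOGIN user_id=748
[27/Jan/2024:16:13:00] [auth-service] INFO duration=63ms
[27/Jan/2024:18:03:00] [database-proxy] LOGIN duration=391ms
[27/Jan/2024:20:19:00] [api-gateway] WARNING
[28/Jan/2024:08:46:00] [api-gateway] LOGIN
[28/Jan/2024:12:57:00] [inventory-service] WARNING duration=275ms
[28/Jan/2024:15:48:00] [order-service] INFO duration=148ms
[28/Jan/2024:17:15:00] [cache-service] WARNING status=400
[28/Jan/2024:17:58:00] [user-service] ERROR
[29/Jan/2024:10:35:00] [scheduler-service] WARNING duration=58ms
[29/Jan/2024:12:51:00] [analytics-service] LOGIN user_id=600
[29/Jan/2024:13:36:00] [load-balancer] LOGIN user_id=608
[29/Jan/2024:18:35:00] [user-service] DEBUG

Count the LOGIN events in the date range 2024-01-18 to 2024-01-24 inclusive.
8

To filter by date range:

1. Date range: 2024-01-18 through 2024-01-24, both dates inclusive
2. Filter for LOGIN events whose date falls in this range
3. Count matching events: 8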